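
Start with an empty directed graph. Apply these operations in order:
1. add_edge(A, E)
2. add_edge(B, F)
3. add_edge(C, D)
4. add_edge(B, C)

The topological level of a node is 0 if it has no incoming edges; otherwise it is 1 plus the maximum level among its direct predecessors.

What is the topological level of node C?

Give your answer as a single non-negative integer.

Answer: 1

Derivation:
Op 1: add_edge(A, E). Edges now: 1
Op 2: add_edge(B, F). Edges now: 2
Op 3: add_edge(C, D). Edges now: 3
Op 4: add_edge(B, C). Edges now: 4
Compute levels (Kahn BFS):
  sources (in-degree 0): A, B
  process A: level=0
    A->E: in-degree(E)=0, level(E)=1, enqueue
  process B: level=0
    B->C: in-degree(C)=0, level(C)=1, enqueue
    B->F: in-degree(F)=0, level(F)=1, enqueue
  process E: level=1
  process C: level=1
    C->D: in-degree(D)=0, level(D)=2, enqueue
  process F: level=1
  process D: level=2
All levels: A:0, B:0, C:1, D:2, E:1, F:1
level(C) = 1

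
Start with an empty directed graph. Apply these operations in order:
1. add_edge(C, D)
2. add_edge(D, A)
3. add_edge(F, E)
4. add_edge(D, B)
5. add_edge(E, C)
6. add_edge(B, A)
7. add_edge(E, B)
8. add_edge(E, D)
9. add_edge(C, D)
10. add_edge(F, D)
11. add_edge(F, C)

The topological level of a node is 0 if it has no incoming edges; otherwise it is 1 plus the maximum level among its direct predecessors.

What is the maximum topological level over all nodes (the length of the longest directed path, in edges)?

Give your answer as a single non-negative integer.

Op 1: add_edge(C, D). Edges now: 1
Op 2: add_edge(D, A). Edges now: 2
Op 3: add_edge(F, E). Edges now: 3
Op 4: add_edge(D, B). Edges now: 4
Op 5: add_edge(E, C). Edges now: 5
Op 6: add_edge(B, A). Edges now: 6
Op 7: add_edge(E, B). Edges now: 7
Op 8: add_edge(E, D). Edges now: 8
Op 9: add_edge(C, D) (duplicate, no change). Edges now: 8
Op 10: add_edge(F, D). Edges now: 9
Op 11: add_edge(F, C). Edges now: 10
Compute levels (Kahn BFS):
  sources (in-degree 0): F
  process F: level=0
    F->C: in-degree(C)=1, level(C)>=1
    F->D: in-degree(D)=2, level(D)>=1
    F->E: in-degree(E)=0, level(E)=1, enqueue
  process E: level=1
    E->B: in-degree(B)=1, level(B)>=2
    E->C: in-degree(C)=0, level(C)=2, enqueue
    E->D: in-degree(D)=1, level(D)>=2
  process C: level=2
    C->D: in-degree(D)=0, level(D)=3, enqueue
  process D: level=3
    D->A: in-degree(A)=1, level(A)>=4
    D->B: in-degree(B)=0, level(B)=4, enqueue
  process B: level=4
    B->A: in-degree(A)=0, level(A)=5, enqueue
  process A: level=5
All levels: A:5, B:4, C:2, D:3, E:1, F:0
max level = 5

Answer: 5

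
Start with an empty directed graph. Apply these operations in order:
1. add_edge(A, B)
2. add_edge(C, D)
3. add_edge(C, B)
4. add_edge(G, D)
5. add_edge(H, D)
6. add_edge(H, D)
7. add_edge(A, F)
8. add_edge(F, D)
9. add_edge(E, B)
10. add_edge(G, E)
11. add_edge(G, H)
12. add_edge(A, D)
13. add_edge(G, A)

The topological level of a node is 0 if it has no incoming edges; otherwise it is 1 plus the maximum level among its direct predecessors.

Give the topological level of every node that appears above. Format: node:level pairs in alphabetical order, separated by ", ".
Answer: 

Op 1: add_edge(A, B). Edges now: 1
Op 2: add_edge(C, D). Edges now: 2
Op 3: add_edge(C, B). Edges now: 3
Op 4: add_edge(G, D). Edges now: 4
Op 5: add_edge(H, D). Edges now: 5
Op 6: add_edge(H, D) (duplicate, no change). Edges now: 5
Op 7: add_edge(A, F). Edges now: 6
Op 8: add_edge(F, D). Edges now: 7
Op 9: add_edge(E, B). Edges now: 8
Op 10: add_edge(G, E). Edges now: 9
Op 11: add_edge(G, H). Edges now: 10
Op 12: add_edge(A, D). Edges now: 11
Op 13: add_edge(G, A). Edges now: 12
Compute levels (Kahn BFS):
  sources (in-degree 0): C, G
  process C: level=0
    C->B: in-degree(B)=2, level(B)>=1
    C->D: in-degree(D)=4, level(D)>=1
  process G: level=0
    G->A: in-degree(A)=0, level(A)=1, enqueue
    G->D: in-degree(D)=3, level(D)>=1
    G->E: in-degree(E)=0, level(E)=1, enqueue
    G->H: in-degree(H)=0, level(H)=1, enqueue
  process A: level=1
    A->B: in-degree(B)=1, level(B)>=2
    A->D: in-degree(D)=2, level(D)>=2
    A->F: in-degree(F)=0, level(F)=2, enqueue
  process E: level=1
    E->B: in-degree(B)=0, level(B)=2, enqueue
  process H: level=1
    H->D: in-degree(D)=1, level(D)>=2
  process F: level=2
    F->D: in-degree(D)=0, level(D)=3, enqueue
  process B: level=2
  process D: level=3
All levels: A:1, B:2, C:0, D:3, E:1, F:2, G:0, H:1

Answer: A:1, B:2, C:0, D:3, E:1, F:2, G:0, H:1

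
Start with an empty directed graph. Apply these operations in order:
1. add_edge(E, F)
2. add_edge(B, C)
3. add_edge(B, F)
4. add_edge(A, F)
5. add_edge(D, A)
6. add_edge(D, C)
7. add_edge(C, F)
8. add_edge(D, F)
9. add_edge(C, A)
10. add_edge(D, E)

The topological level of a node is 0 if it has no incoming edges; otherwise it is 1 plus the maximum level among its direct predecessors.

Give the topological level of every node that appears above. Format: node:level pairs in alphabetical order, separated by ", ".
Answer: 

Op 1: add_edge(E, F). Edges now: 1
Op 2: add_edge(B, C). Edges now: 2
Op 3: add_edge(B, F). Edges now: 3
Op 4: add_edge(A, F). Edges now: 4
Op 5: add_edge(D, A). Edges now: 5
Op 6: add_edge(D, C). Edges now: 6
Op 7: add_edge(C, F). Edges now: 7
Op 8: add_edge(D, F). Edges now: 8
Op 9: add_edge(C, A). Edges now: 9
Op 10: add_edge(D, E). Edges now: 10
Compute levels (Kahn BFS):
  sources (in-degree 0): B, D
  process B: level=0
    B->C: in-degree(C)=1, level(C)>=1
    B->F: in-degree(F)=4, level(F)>=1
  process D: level=0
    D->A: in-degree(A)=1, level(A)>=1
    D->C: in-degree(C)=0, level(C)=1, enqueue
    D->E: in-degree(E)=0, level(E)=1, enqueue
    D->F: in-degree(F)=3, level(F)>=1
  process C: level=1
    C->A: in-degree(A)=0, level(A)=2, enqueue
    C->F: in-degree(F)=2, level(F)>=2
  process E: level=1
    E->F: in-degree(F)=1, level(F)>=2
  process A: level=2
    A->F: in-degree(F)=0, level(F)=3, enqueue
  process F: level=3
All levels: A:2, B:0, C:1, D:0, E:1, F:3

Answer: A:2, B:0, C:1, D:0, E:1, F:3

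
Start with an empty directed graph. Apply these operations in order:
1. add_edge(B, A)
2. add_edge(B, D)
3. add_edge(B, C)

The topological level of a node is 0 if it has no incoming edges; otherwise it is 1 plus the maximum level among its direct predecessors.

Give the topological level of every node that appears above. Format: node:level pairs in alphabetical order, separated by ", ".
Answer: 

Answer: A:1, B:0, C:1, D:1

Derivation:
Op 1: add_edge(B, A). Edges now: 1
Op 2: add_edge(B, D). Edges now: 2
Op 3: add_edge(B, C). Edges now: 3
Compute levels (Kahn BFS):
  sources (in-degree 0): B
  process B: level=0
    B->A: in-degree(A)=0, level(A)=1, enqueue
    B->C: in-degree(C)=0, level(C)=1, enqueue
    B->D: in-degree(D)=0, level(D)=1, enqueue
  process A: level=1
  process C: level=1
  process D: level=1
All levels: A:1, B:0, C:1, D:1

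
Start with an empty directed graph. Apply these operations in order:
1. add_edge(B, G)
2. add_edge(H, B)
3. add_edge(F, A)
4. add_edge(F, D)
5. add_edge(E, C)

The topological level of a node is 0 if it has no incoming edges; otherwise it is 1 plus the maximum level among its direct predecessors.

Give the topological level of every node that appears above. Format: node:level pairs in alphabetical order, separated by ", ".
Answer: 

Answer: A:1, B:1, C:1, D:1, E:0, F:0, G:2, H:0

Derivation:
Op 1: add_edge(B, G). Edges now: 1
Op 2: add_edge(H, B). Edges now: 2
Op 3: add_edge(F, A). Edges now: 3
Op 4: add_edge(F, D). Edges now: 4
Op 5: add_edge(E, C). Edges now: 5
Compute levels (Kahn BFS):
  sources (in-degree 0): E, F, H
  process E: level=0
    E->C: in-degree(C)=0, level(C)=1, enqueue
  process F: level=0
    F->A: in-degree(A)=0, level(A)=1, enqueue
    F->D: in-degree(D)=0, level(D)=1, enqueue
  process H: level=0
    H->B: in-degree(B)=0, level(B)=1, enqueue
  process C: level=1
  process A: level=1
  process D: level=1
  process B: level=1
    B->G: in-degree(G)=0, level(G)=2, enqueue
  process G: level=2
All levels: A:1, B:1, C:1, D:1, E:0, F:0, G:2, H:0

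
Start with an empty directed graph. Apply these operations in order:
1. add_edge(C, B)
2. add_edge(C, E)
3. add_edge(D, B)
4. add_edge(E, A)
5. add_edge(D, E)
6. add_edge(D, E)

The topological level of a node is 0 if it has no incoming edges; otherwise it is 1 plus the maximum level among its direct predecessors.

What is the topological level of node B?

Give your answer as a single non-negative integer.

Op 1: add_edge(C, B). Edges now: 1
Op 2: add_edge(C, E). Edges now: 2
Op 3: add_edge(D, B). Edges now: 3
Op 4: add_edge(E, A). Edges now: 4
Op 5: add_edge(D, E). Edges now: 5
Op 6: add_edge(D, E) (duplicate, no change). Edges now: 5
Compute levels (Kahn BFS):
  sources (in-degree 0): C, D
  process C: level=0
    C->B: in-degree(B)=1, level(B)>=1
    C->E: in-degree(E)=1, level(E)>=1
  process D: level=0
    D->B: in-degree(B)=0, level(B)=1, enqueue
    D->E: in-degree(E)=0, level(E)=1, enqueue
  process B: level=1
  process E: level=1
    E->A: in-degree(A)=0, level(A)=2, enqueue
  process A: level=2
All levels: A:2, B:1, C:0, D:0, E:1
level(B) = 1

Answer: 1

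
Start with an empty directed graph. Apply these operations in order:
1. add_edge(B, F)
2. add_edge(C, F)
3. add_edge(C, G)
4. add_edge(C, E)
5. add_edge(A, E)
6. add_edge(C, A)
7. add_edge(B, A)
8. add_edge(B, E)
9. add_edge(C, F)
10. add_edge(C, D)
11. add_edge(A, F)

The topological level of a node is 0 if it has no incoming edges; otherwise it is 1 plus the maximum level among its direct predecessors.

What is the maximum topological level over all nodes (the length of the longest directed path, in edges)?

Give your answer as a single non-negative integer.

Op 1: add_edge(B, F). Edges now: 1
Op 2: add_edge(C, F). Edges now: 2
Op 3: add_edge(C, G). Edges now: 3
Op 4: add_edge(C, E). Edges now: 4
Op 5: add_edge(A, E). Edges now: 5
Op 6: add_edge(C, A). Edges now: 6
Op 7: add_edge(B, A). Edges now: 7
Op 8: add_edge(B, E). Edges now: 8
Op 9: add_edge(C, F) (duplicate, no change). Edges now: 8
Op 10: add_edge(C, D). Edges now: 9
Op 11: add_edge(A, F). Edges now: 10
Compute levels (Kahn BFS):
  sources (in-degree 0): B, C
  process B: level=0
    B->A: in-degree(A)=1, level(A)>=1
    B->E: in-degree(E)=2, level(E)>=1
    B->F: in-degree(F)=2, level(F)>=1
  process C: level=0
    C->A: in-degree(A)=0, level(A)=1, enqueue
    C->D: in-degree(D)=0, level(D)=1, enqueue
    C->E: in-degree(E)=1, level(E)>=1
    C->F: in-degree(F)=1, level(F)>=1
    C->G: in-degree(G)=0, level(G)=1, enqueue
  process A: level=1
    A->E: in-degree(E)=0, level(E)=2, enqueue
    A->F: in-degree(F)=0, level(F)=2, enqueue
  process D: level=1
  process G: level=1
  process E: level=2
  process F: level=2
All levels: A:1, B:0, C:0, D:1, E:2, F:2, G:1
max level = 2

Answer: 2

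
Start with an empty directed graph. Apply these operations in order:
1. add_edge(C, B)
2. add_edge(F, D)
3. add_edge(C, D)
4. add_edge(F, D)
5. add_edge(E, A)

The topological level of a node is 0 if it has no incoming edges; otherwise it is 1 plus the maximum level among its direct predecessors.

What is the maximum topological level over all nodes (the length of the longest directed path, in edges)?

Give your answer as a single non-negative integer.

Answer: 1

Derivation:
Op 1: add_edge(C, B). Edges now: 1
Op 2: add_edge(F, D). Edges now: 2
Op 3: add_edge(C, D). Edges now: 3
Op 4: add_edge(F, D) (duplicate, no change). Edges now: 3
Op 5: add_edge(E, A). Edges now: 4
Compute levels (Kahn BFS):
  sources (in-degree 0): C, E, F
  process C: level=0
    C->B: in-degree(B)=0, level(B)=1, enqueue
    C->D: in-degree(D)=1, level(D)>=1
  process E: level=0
    E->A: in-degree(A)=0, level(A)=1, enqueue
  process F: level=0
    F->D: in-degree(D)=0, level(D)=1, enqueue
  process B: level=1
  process A: level=1
  process D: level=1
All levels: A:1, B:1, C:0, D:1, E:0, F:0
max level = 1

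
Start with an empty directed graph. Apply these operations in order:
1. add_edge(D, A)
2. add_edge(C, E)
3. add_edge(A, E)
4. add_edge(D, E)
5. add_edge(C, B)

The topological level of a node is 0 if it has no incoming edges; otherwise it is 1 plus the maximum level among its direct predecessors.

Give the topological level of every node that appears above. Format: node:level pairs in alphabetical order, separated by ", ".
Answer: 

Op 1: add_edge(D, A). Edges now: 1
Op 2: add_edge(C, E). Edges now: 2
Op 3: add_edge(A, E). Edges now: 3
Op 4: add_edge(D, E). Edges now: 4
Op 5: add_edge(C, B). Edges now: 5
Compute levels (Kahn BFS):
  sources (in-degree 0): C, D
  process C: level=0
    C->B: in-degree(B)=0, level(B)=1, enqueue
    C->E: in-degree(E)=2, level(E)>=1
  process D: level=0
    D->A: in-degree(A)=0, level(A)=1, enqueue
    D->E: in-degree(E)=1, level(E)>=1
  process B: level=1
  process A: level=1
    A->E: in-degree(E)=0, level(E)=2, enqueue
  process E: level=2
All levels: A:1, B:1, C:0, D:0, E:2

Answer: A:1, B:1, C:0, D:0, E:2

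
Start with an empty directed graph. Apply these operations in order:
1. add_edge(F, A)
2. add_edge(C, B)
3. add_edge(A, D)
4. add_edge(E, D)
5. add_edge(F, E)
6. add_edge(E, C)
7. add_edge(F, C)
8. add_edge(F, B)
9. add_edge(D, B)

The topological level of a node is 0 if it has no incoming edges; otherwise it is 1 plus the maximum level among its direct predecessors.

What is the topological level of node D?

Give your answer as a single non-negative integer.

Op 1: add_edge(F, A). Edges now: 1
Op 2: add_edge(C, B). Edges now: 2
Op 3: add_edge(A, D). Edges now: 3
Op 4: add_edge(E, D). Edges now: 4
Op 5: add_edge(F, E). Edges now: 5
Op 6: add_edge(E, C). Edges now: 6
Op 7: add_edge(F, C). Edges now: 7
Op 8: add_edge(F, B). Edges now: 8
Op 9: add_edge(D, B). Edges now: 9
Compute levels (Kahn BFS):
  sources (in-degree 0): F
  process F: level=0
    F->A: in-degree(A)=0, level(A)=1, enqueue
    F->B: in-degree(B)=2, level(B)>=1
    F->C: in-degree(C)=1, level(C)>=1
    F->E: in-degree(E)=0, level(E)=1, enqueue
  process A: level=1
    A->D: in-degree(D)=1, level(D)>=2
  process E: level=1
    E->C: in-degree(C)=0, level(C)=2, enqueue
    E->D: in-degree(D)=0, level(D)=2, enqueue
  process C: level=2
    C->B: in-degree(B)=1, level(B)>=3
  process D: level=2
    D->B: in-degree(B)=0, level(B)=3, enqueue
  process B: level=3
All levels: A:1, B:3, C:2, D:2, E:1, F:0
level(D) = 2

Answer: 2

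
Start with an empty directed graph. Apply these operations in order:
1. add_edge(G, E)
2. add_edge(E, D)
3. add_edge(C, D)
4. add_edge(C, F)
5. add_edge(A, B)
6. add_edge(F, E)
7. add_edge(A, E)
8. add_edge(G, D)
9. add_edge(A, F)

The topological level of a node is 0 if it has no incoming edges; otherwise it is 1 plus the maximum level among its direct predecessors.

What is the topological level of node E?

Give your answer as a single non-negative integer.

Op 1: add_edge(G, E). Edges now: 1
Op 2: add_edge(E, D). Edges now: 2
Op 3: add_edge(C, D). Edges now: 3
Op 4: add_edge(C, F). Edges now: 4
Op 5: add_edge(A, B). Edges now: 5
Op 6: add_edge(F, E). Edges now: 6
Op 7: add_edge(A, E). Edges now: 7
Op 8: add_edge(G, D). Edges now: 8
Op 9: add_edge(A, F). Edges now: 9
Compute levels (Kahn BFS):
  sources (in-degree 0): A, C, G
  process A: level=0
    A->B: in-degree(B)=0, level(B)=1, enqueue
    A->E: in-degree(E)=2, level(E)>=1
    A->F: in-degree(F)=1, level(F)>=1
  process C: level=0
    C->D: in-degree(D)=2, level(D)>=1
    C->F: in-degree(F)=0, level(F)=1, enqueue
  process G: level=0
    G->D: in-degree(D)=1, level(D)>=1
    G->E: in-degree(E)=1, level(E)>=1
  process B: level=1
  process F: level=1
    F->E: in-degree(E)=0, level(E)=2, enqueue
  process E: level=2
    E->D: in-degree(D)=0, level(D)=3, enqueue
  process D: level=3
All levels: A:0, B:1, C:0, D:3, E:2, F:1, G:0
level(E) = 2

Answer: 2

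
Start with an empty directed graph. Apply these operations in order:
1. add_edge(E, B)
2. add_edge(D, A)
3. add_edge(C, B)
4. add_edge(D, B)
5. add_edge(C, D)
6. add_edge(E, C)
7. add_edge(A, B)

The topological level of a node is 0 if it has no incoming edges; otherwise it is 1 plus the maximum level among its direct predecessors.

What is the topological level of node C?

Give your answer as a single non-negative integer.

Answer: 1

Derivation:
Op 1: add_edge(E, B). Edges now: 1
Op 2: add_edge(D, A). Edges now: 2
Op 3: add_edge(C, B). Edges now: 3
Op 4: add_edge(D, B). Edges now: 4
Op 5: add_edge(C, D). Edges now: 5
Op 6: add_edge(E, C). Edges now: 6
Op 7: add_edge(A, B). Edges now: 7
Compute levels (Kahn BFS):
  sources (in-degree 0): E
  process E: level=0
    E->B: in-degree(B)=3, level(B)>=1
    E->C: in-degree(C)=0, level(C)=1, enqueue
  process C: level=1
    C->B: in-degree(B)=2, level(B)>=2
    C->D: in-degree(D)=0, level(D)=2, enqueue
  process D: level=2
    D->A: in-degree(A)=0, level(A)=3, enqueue
    D->B: in-degree(B)=1, level(B)>=3
  process A: level=3
    A->B: in-degree(B)=0, level(B)=4, enqueue
  process B: level=4
All levels: A:3, B:4, C:1, D:2, E:0
level(C) = 1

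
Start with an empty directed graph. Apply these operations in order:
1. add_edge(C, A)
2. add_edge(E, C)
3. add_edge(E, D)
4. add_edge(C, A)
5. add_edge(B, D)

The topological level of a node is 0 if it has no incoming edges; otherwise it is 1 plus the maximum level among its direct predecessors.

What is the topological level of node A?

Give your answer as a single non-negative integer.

Op 1: add_edge(C, A). Edges now: 1
Op 2: add_edge(E, C). Edges now: 2
Op 3: add_edge(E, D). Edges now: 3
Op 4: add_edge(C, A) (duplicate, no change). Edges now: 3
Op 5: add_edge(B, D). Edges now: 4
Compute levels (Kahn BFS):
  sources (in-degree 0): B, E
  process B: level=0
    B->D: in-degree(D)=1, level(D)>=1
  process E: level=0
    E->C: in-degree(C)=0, level(C)=1, enqueue
    E->D: in-degree(D)=0, level(D)=1, enqueue
  process C: level=1
    C->A: in-degree(A)=0, level(A)=2, enqueue
  process D: level=1
  process A: level=2
All levels: A:2, B:0, C:1, D:1, E:0
level(A) = 2

Answer: 2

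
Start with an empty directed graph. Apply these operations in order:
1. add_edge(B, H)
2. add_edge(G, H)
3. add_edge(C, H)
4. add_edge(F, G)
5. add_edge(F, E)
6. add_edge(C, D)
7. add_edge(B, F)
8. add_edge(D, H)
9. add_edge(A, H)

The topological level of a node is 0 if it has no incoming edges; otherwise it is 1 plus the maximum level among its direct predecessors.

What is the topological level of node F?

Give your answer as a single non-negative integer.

Op 1: add_edge(B, H). Edges now: 1
Op 2: add_edge(G, H). Edges now: 2
Op 3: add_edge(C, H). Edges now: 3
Op 4: add_edge(F, G). Edges now: 4
Op 5: add_edge(F, E). Edges now: 5
Op 6: add_edge(C, D). Edges now: 6
Op 7: add_edge(B, F). Edges now: 7
Op 8: add_edge(D, H). Edges now: 8
Op 9: add_edge(A, H). Edges now: 9
Compute levels (Kahn BFS):
  sources (in-degree 0): A, B, C
  process A: level=0
    A->H: in-degree(H)=4, level(H)>=1
  process B: level=0
    B->F: in-degree(F)=0, level(F)=1, enqueue
    B->H: in-degree(H)=3, level(H)>=1
  process C: level=0
    C->D: in-degree(D)=0, level(D)=1, enqueue
    C->H: in-degree(H)=2, level(H)>=1
  process F: level=1
    F->E: in-degree(E)=0, level(E)=2, enqueue
    F->G: in-degree(G)=0, level(G)=2, enqueue
  process D: level=1
    D->H: in-degree(H)=1, level(H)>=2
  process E: level=2
  process G: level=2
    G->H: in-degree(H)=0, level(H)=3, enqueue
  process H: level=3
All levels: A:0, B:0, C:0, D:1, E:2, F:1, G:2, H:3
level(F) = 1

Answer: 1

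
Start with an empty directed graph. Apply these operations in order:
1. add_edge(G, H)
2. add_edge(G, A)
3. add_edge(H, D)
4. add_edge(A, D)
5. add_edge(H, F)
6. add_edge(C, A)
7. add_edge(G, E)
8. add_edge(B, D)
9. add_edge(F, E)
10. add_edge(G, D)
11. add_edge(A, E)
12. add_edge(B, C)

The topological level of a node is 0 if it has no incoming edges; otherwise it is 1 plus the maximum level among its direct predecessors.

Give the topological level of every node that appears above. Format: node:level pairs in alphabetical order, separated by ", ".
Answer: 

Op 1: add_edge(G, H). Edges now: 1
Op 2: add_edge(G, A). Edges now: 2
Op 3: add_edge(H, D). Edges now: 3
Op 4: add_edge(A, D). Edges now: 4
Op 5: add_edge(H, F). Edges now: 5
Op 6: add_edge(C, A). Edges now: 6
Op 7: add_edge(G, E). Edges now: 7
Op 8: add_edge(B, D). Edges now: 8
Op 9: add_edge(F, E). Edges now: 9
Op 10: add_edge(G, D). Edges now: 10
Op 11: add_edge(A, E). Edges now: 11
Op 12: add_edge(B, C). Edges now: 12
Compute levels (Kahn BFS):
  sources (in-degree 0): B, G
  process B: level=0
    B->C: in-degree(C)=0, level(C)=1, enqueue
    B->D: in-degree(D)=3, level(D)>=1
  process G: level=0
    G->A: in-degree(A)=1, level(A)>=1
    G->D: in-degree(D)=2, level(D)>=1
    G->E: in-degree(E)=2, level(E)>=1
    G->H: in-degree(H)=0, level(H)=1, enqueue
  process C: level=1
    C->A: in-degree(A)=0, level(A)=2, enqueue
  process H: level=1
    H->D: in-degree(D)=1, level(D)>=2
    H->F: in-degree(F)=0, level(F)=2, enqueue
  process A: level=2
    A->D: in-degree(D)=0, level(D)=3, enqueue
    A->E: in-degree(E)=1, level(E)>=3
  process F: level=2
    F->E: in-degree(E)=0, level(E)=3, enqueue
  process D: level=3
  process E: level=3
All levels: A:2, B:0, C:1, D:3, E:3, F:2, G:0, H:1

Answer: A:2, B:0, C:1, D:3, E:3, F:2, G:0, H:1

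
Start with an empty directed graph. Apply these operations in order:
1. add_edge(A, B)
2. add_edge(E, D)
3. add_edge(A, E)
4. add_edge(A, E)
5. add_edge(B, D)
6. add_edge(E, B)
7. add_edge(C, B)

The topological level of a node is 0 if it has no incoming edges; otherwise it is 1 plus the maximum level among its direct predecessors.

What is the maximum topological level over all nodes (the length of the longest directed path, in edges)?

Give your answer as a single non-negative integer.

Answer: 3

Derivation:
Op 1: add_edge(A, B). Edges now: 1
Op 2: add_edge(E, D). Edges now: 2
Op 3: add_edge(A, E). Edges now: 3
Op 4: add_edge(A, E) (duplicate, no change). Edges now: 3
Op 5: add_edge(B, D). Edges now: 4
Op 6: add_edge(E, B). Edges now: 5
Op 7: add_edge(C, B). Edges now: 6
Compute levels (Kahn BFS):
  sources (in-degree 0): A, C
  process A: level=0
    A->B: in-degree(B)=2, level(B)>=1
    A->E: in-degree(E)=0, level(E)=1, enqueue
  process C: level=0
    C->B: in-degree(B)=1, level(B)>=1
  process E: level=1
    E->B: in-degree(B)=0, level(B)=2, enqueue
    E->D: in-degree(D)=1, level(D)>=2
  process B: level=2
    B->D: in-degree(D)=0, level(D)=3, enqueue
  process D: level=3
All levels: A:0, B:2, C:0, D:3, E:1
max level = 3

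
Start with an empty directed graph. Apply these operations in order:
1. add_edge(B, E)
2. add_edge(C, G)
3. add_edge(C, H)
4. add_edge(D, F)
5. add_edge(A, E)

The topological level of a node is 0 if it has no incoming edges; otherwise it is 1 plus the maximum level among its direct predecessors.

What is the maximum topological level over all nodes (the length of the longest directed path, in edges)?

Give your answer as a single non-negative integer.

Answer: 1

Derivation:
Op 1: add_edge(B, E). Edges now: 1
Op 2: add_edge(C, G). Edges now: 2
Op 3: add_edge(C, H). Edges now: 3
Op 4: add_edge(D, F). Edges now: 4
Op 5: add_edge(A, E). Edges now: 5
Compute levels (Kahn BFS):
  sources (in-degree 0): A, B, C, D
  process A: level=0
    A->E: in-degree(E)=1, level(E)>=1
  process B: level=0
    B->E: in-degree(E)=0, level(E)=1, enqueue
  process C: level=0
    C->G: in-degree(G)=0, level(G)=1, enqueue
    C->H: in-degree(H)=0, level(H)=1, enqueue
  process D: level=0
    D->F: in-degree(F)=0, level(F)=1, enqueue
  process E: level=1
  process G: level=1
  process H: level=1
  process F: level=1
All levels: A:0, B:0, C:0, D:0, E:1, F:1, G:1, H:1
max level = 1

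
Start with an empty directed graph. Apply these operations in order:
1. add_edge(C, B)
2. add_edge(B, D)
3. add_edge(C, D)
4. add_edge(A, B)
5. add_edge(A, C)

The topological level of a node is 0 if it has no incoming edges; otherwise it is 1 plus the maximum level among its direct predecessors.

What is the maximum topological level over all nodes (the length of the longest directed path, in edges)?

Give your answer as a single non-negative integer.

Answer: 3

Derivation:
Op 1: add_edge(C, B). Edges now: 1
Op 2: add_edge(B, D). Edges now: 2
Op 3: add_edge(C, D). Edges now: 3
Op 4: add_edge(A, B). Edges now: 4
Op 5: add_edge(A, C). Edges now: 5
Compute levels (Kahn BFS):
  sources (in-degree 0): A
  process A: level=0
    A->B: in-degree(B)=1, level(B)>=1
    A->C: in-degree(C)=0, level(C)=1, enqueue
  process C: level=1
    C->B: in-degree(B)=0, level(B)=2, enqueue
    C->D: in-degree(D)=1, level(D)>=2
  process B: level=2
    B->D: in-degree(D)=0, level(D)=3, enqueue
  process D: level=3
All levels: A:0, B:2, C:1, D:3
max level = 3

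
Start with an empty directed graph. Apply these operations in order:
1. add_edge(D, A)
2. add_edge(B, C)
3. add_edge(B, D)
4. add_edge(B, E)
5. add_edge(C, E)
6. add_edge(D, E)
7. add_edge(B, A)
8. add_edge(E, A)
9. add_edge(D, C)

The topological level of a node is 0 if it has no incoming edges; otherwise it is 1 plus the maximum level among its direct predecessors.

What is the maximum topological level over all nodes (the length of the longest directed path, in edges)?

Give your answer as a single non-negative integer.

Op 1: add_edge(D, A). Edges now: 1
Op 2: add_edge(B, C). Edges now: 2
Op 3: add_edge(B, D). Edges now: 3
Op 4: add_edge(B, E). Edges now: 4
Op 5: add_edge(C, E). Edges now: 5
Op 6: add_edge(D, E). Edges now: 6
Op 7: add_edge(B, A). Edges now: 7
Op 8: add_edge(E, A). Edges now: 8
Op 9: add_edge(D, C). Edges now: 9
Compute levels (Kahn BFS):
  sources (in-degree 0): B
  process B: level=0
    B->A: in-degree(A)=2, level(A)>=1
    B->C: in-degree(C)=1, level(C)>=1
    B->D: in-degree(D)=0, level(D)=1, enqueue
    B->E: in-degree(E)=2, level(E)>=1
  process D: level=1
    D->A: in-degree(A)=1, level(A)>=2
    D->C: in-degree(C)=0, level(C)=2, enqueue
    D->E: in-degree(E)=1, level(E)>=2
  process C: level=2
    C->E: in-degree(E)=0, level(E)=3, enqueue
  process E: level=3
    E->A: in-degree(A)=0, level(A)=4, enqueue
  process A: level=4
All levels: A:4, B:0, C:2, D:1, E:3
max level = 4

Answer: 4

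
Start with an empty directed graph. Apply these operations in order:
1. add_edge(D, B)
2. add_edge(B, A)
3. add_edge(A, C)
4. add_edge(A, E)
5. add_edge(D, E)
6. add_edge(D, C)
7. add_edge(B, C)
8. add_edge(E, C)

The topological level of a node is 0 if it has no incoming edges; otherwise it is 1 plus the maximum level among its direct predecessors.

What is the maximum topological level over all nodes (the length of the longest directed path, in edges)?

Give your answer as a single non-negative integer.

Op 1: add_edge(D, B). Edges now: 1
Op 2: add_edge(B, A). Edges now: 2
Op 3: add_edge(A, C). Edges now: 3
Op 4: add_edge(A, E). Edges now: 4
Op 5: add_edge(D, E). Edges now: 5
Op 6: add_edge(D, C). Edges now: 6
Op 7: add_edge(B, C). Edges now: 7
Op 8: add_edge(E, C). Edges now: 8
Compute levels (Kahn BFS):
  sources (in-degree 0): D
  process D: level=0
    D->B: in-degree(B)=0, level(B)=1, enqueue
    D->C: in-degree(C)=3, level(C)>=1
    D->E: in-degree(E)=1, level(E)>=1
  process B: level=1
    B->A: in-degree(A)=0, level(A)=2, enqueue
    B->C: in-degree(C)=2, level(C)>=2
  process A: level=2
    A->C: in-degree(C)=1, level(C)>=3
    A->E: in-degree(E)=0, level(E)=3, enqueue
  process E: level=3
    E->C: in-degree(C)=0, level(C)=4, enqueue
  process C: level=4
All levels: A:2, B:1, C:4, D:0, E:3
max level = 4

Answer: 4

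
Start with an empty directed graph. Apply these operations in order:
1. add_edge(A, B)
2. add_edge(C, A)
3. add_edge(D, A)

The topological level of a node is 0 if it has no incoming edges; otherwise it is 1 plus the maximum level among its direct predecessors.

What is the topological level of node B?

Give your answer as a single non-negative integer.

Answer: 2

Derivation:
Op 1: add_edge(A, B). Edges now: 1
Op 2: add_edge(C, A). Edges now: 2
Op 3: add_edge(D, A). Edges now: 3
Compute levels (Kahn BFS):
  sources (in-degree 0): C, D
  process C: level=0
    C->A: in-degree(A)=1, level(A)>=1
  process D: level=0
    D->A: in-degree(A)=0, level(A)=1, enqueue
  process A: level=1
    A->B: in-degree(B)=0, level(B)=2, enqueue
  process B: level=2
All levels: A:1, B:2, C:0, D:0
level(B) = 2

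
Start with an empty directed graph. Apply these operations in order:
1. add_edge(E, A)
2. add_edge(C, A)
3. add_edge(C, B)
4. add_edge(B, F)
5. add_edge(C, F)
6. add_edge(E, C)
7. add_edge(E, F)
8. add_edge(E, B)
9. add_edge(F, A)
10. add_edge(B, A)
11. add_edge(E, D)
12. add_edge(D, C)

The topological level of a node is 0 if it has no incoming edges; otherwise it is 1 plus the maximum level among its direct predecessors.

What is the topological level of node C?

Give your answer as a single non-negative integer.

Op 1: add_edge(E, A). Edges now: 1
Op 2: add_edge(C, A). Edges now: 2
Op 3: add_edge(C, B). Edges now: 3
Op 4: add_edge(B, F). Edges now: 4
Op 5: add_edge(C, F). Edges now: 5
Op 6: add_edge(E, C). Edges now: 6
Op 7: add_edge(E, F). Edges now: 7
Op 8: add_edge(E, B). Edges now: 8
Op 9: add_edge(F, A). Edges now: 9
Op 10: add_edge(B, A). Edges now: 10
Op 11: add_edge(E, D). Edges now: 11
Op 12: add_edge(D, C). Edges now: 12
Compute levels (Kahn BFS):
  sources (in-degree 0): E
  process E: level=0
    E->A: in-degree(A)=3, level(A)>=1
    E->B: in-degree(B)=1, level(B)>=1
    E->C: in-degree(C)=1, level(C)>=1
    E->D: in-degree(D)=0, level(D)=1, enqueue
    E->F: in-degree(F)=2, level(F)>=1
  process D: level=1
    D->C: in-degree(C)=0, level(C)=2, enqueue
  process C: level=2
    C->A: in-degree(A)=2, level(A)>=3
    C->B: in-degree(B)=0, level(B)=3, enqueue
    C->F: in-degree(F)=1, level(F)>=3
  process B: level=3
    B->A: in-degree(A)=1, level(A)>=4
    B->F: in-degree(F)=0, level(F)=4, enqueue
  process F: level=4
    F->A: in-degree(A)=0, level(A)=5, enqueue
  process A: level=5
All levels: A:5, B:3, C:2, D:1, E:0, F:4
level(C) = 2

Answer: 2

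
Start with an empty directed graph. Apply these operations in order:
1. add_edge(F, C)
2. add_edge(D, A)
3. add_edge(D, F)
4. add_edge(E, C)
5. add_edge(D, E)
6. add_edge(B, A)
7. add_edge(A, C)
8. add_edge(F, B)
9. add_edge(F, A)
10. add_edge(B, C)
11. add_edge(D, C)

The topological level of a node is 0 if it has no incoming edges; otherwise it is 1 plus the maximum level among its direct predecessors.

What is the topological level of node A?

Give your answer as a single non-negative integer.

Op 1: add_edge(F, C). Edges now: 1
Op 2: add_edge(D, A). Edges now: 2
Op 3: add_edge(D, F). Edges now: 3
Op 4: add_edge(E, C). Edges now: 4
Op 5: add_edge(D, E). Edges now: 5
Op 6: add_edge(B, A). Edges now: 6
Op 7: add_edge(A, C). Edges now: 7
Op 8: add_edge(F, B). Edges now: 8
Op 9: add_edge(F, A). Edges now: 9
Op 10: add_edge(B, C). Edges now: 10
Op 11: add_edge(D, C). Edges now: 11
Compute levels (Kahn BFS):
  sources (in-degree 0): D
  process D: level=0
    D->A: in-degree(A)=2, level(A)>=1
    D->C: in-degree(C)=4, level(C)>=1
    D->E: in-degree(E)=0, level(E)=1, enqueue
    D->F: in-degree(F)=0, level(F)=1, enqueue
  process E: level=1
    E->C: in-degree(C)=3, level(C)>=2
  process F: level=1
    F->A: in-degree(A)=1, level(A)>=2
    F->B: in-degree(B)=0, level(B)=2, enqueue
    F->C: in-degree(C)=2, level(C)>=2
  process B: level=2
    B->A: in-degree(A)=0, level(A)=3, enqueue
    B->C: in-degree(C)=1, level(C)>=3
  process A: level=3
    A->C: in-degree(C)=0, level(C)=4, enqueue
  process C: level=4
All levels: A:3, B:2, C:4, D:0, E:1, F:1
level(A) = 3

Answer: 3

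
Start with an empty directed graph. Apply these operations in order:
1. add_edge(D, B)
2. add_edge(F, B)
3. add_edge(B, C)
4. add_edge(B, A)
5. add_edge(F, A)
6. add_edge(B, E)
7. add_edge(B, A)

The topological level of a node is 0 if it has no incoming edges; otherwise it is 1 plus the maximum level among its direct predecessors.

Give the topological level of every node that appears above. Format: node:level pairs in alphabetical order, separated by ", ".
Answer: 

Op 1: add_edge(D, B). Edges now: 1
Op 2: add_edge(F, B). Edges now: 2
Op 3: add_edge(B, C). Edges now: 3
Op 4: add_edge(B, A). Edges now: 4
Op 5: add_edge(F, A). Edges now: 5
Op 6: add_edge(B, E). Edges now: 6
Op 7: add_edge(B, A) (duplicate, no change). Edges now: 6
Compute levels (Kahn BFS):
  sources (in-degree 0): D, F
  process D: level=0
    D->B: in-degree(B)=1, level(B)>=1
  process F: level=0
    F->A: in-degree(A)=1, level(A)>=1
    F->B: in-degree(B)=0, level(B)=1, enqueue
  process B: level=1
    B->A: in-degree(A)=0, level(A)=2, enqueue
    B->C: in-degree(C)=0, level(C)=2, enqueue
    B->E: in-degree(E)=0, level(E)=2, enqueue
  process A: level=2
  process C: level=2
  process E: level=2
All levels: A:2, B:1, C:2, D:0, E:2, F:0

Answer: A:2, B:1, C:2, D:0, E:2, F:0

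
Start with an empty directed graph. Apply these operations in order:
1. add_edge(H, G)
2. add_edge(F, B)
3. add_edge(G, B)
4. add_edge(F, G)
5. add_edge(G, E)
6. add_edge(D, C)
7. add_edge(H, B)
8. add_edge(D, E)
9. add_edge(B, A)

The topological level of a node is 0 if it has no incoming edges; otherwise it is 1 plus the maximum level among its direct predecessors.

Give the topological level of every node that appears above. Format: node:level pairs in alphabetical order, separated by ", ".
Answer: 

Op 1: add_edge(H, G). Edges now: 1
Op 2: add_edge(F, B). Edges now: 2
Op 3: add_edge(G, B). Edges now: 3
Op 4: add_edge(F, G). Edges now: 4
Op 5: add_edge(G, E). Edges now: 5
Op 6: add_edge(D, C). Edges now: 6
Op 7: add_edge(H, B). Edges now: 7
Op 8: add_edge(D, E). Edges now: 8
Op 9: add_edge(B, A). Edges now: 9
Compute levels (Kahn BFS):
  sources (in-degree 0): D, F, H
  process D: level=0
    D->C: in-degree(C)=0, level(C)=1, enqueue
    D->E: in-degree(E)=1, level(E)>=1
  process F: level=0
    F->B: in-degree(B)=2, level(B)>=1
    F->G: in-degree(G)=1, level(G)>=1
  process H: level=0
    H->B: in-degree(B)=1, level(B)>=1
    H->G: in-degree(G)=0, level(G)=1, enqueue
  process C: level=1
  process G: level=1
    G->B: in-degree(B)=0, level(B)=2, enqueue
    G->E: in-degree(E)=0, level(E)=2, enqueue
  process B: level=2
    B->A: in-degree(A)=0, level(A)=3, enqueue
  process E: level=2
  process A: level=3
All levels: A:3, B:2, C:1, D:0, E:2, F:0, G:1, H:0

Answer: A:3, B:2, C:1, D:0, E:2, F:0, G:1, H:0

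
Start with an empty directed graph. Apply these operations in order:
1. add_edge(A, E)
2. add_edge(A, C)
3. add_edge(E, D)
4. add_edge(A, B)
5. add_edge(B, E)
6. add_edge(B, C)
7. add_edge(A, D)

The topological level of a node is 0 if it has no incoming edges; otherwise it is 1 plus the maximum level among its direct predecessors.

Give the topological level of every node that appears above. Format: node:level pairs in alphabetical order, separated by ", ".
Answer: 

Answer: A:0, B:1, C:2, D:3, E:2

Derivation:
Op 1: add_edge(A, E). Edges now: 1
Op 2: add_edge(A, C). Edges now: 2
Op 3: add_edge(E, D). Edges now: 3
Op 4: add_edge(A, B). Edges now: 4
Op 5: add_edge(B, E). Edges now: 5
Op 6: add_edge(B, C). Edges now: 6
Op 7: add_edge(A, D). Edges now: 7
Compute levels (Kahn BFS):
  sources (in-degree 0): A
  process A: level=0
    A->B: in-degree(B)=0, level(B)=1, enqueue
    A->C: in-degree(C)=1, level(C)>=1
    A->D: in-degree(D)=1, level(D)>=1
    A->E: in-degree(E)=1, level(E)>=1
  process B: level=1
    B->C: in-degree(C)=0, level(C)=2, enqueue
    B->E: in-degree(E)=0, level(E)=2, enqueue
  process C: level=2
  process E: level=2
    E->D: in-degree(D)=0, level(D)=3, enqueue
  process D: level=3
All levels: A:0, B:1, C:2, D:3, E:2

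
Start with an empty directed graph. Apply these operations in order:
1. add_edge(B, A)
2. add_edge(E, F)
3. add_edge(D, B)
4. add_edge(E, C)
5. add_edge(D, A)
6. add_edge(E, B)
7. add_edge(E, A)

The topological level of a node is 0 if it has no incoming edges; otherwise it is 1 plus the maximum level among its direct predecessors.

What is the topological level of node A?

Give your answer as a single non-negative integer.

Op 1: add_edge(B, A). Edges now: 1
Op 2: add_edge(E, F). Edges now: 2
Op 3: add_edge(D, B). Edges now: 3
Op 4: add_edge(E, C). Edges now: 4
Op 5: add_edge(D, A). Edges now: 5
Op 6: add_edge(E, B). Edges now: 6
Op 7: add_edge(E, A). Edges now: 7
Compute levels (Kahn BFS):
  sources (in-degree 0): D, E
  process D: level=0
    D->A: in-degree(A)=2, level(A)>=1
    D->B: in-degree(B)=1, level(B)>=1
  process E: level=0
    E->A: in-degree(A)=1, level(A)>=1
    E->B: in-degree(B)=0, level(B)=1, enqueue
    E->C: in-degree(C)=0, level(C)=1, enqueue
    E->F: in-degree(F)=0, level(F)=1, enqueue
  process B: level=1
    B->A: in-degree(A)=0, level(A)=2, enqueue
  process C: level=1
  process F: level=1
  process A: level=2
All levels: A:2, B:1, C:1, D:0, E:0, F:1
level(A) = 2

Answer: 2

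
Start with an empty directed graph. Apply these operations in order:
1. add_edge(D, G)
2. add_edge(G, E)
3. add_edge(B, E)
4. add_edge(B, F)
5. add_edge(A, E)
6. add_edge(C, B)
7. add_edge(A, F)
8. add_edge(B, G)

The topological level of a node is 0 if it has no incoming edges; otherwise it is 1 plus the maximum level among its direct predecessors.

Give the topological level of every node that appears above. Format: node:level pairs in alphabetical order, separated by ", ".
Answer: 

Op 1: add_edge(D, G). Edges now: 1
Op 2: add_edge(G, E). Edges now: 2
Op 3: add_edge(B, E). Edges now: 3
Op 4: add_edge(B, F). Edges now: 4
Op 5: add_edge(A, E). Edges now: 5
Op 6: add_edge(C, B). Edges now: 6
Op 7: add_edge(A, F). Edges now: 7
Op 8: add_edge(B, G). Edges now: 8
Compute levels (Kahn BFS):
  sources (in-degree 0): A, C, D
  process A: level=0
    A->E: in-degree(E)=2, level(E)>=1
    A->F: in-degree(F)=1, level(F)>=1
  process C: level=0
    C->B: in-degree(B)=0, level(B)=1, enqueue
  process D: level=0
    D->G: in-degree(G)=1, level(G)>=1
  process B: level=1
    B->E: in-degree(E)=1, level(E)>=2
    B->F: in-degree(F)=0, level(F)=2, enqueue
    B->G: in-degree(G)=0, level(G)=2, enqueue
  process F: level=2
  process G: level=2
    G->E: in-degree(E)=0, level(E)=3, enqueue
  process E: level=3
All levels: A:0, B:1, C:0, D:0, E:3, F:2, G:2

Answer: A:0, B:1, C:0, D:0, E:3, F:2, G:2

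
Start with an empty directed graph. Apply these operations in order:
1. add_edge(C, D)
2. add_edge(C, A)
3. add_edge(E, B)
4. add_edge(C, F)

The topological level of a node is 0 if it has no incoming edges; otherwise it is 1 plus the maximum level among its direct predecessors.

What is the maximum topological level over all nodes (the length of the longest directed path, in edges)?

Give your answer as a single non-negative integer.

Op 1: add_edge(C, D). Edges now: 1
Op 2: add_edge(C, A). Edges now: 2
Op 3: add_edge(E, B). Edges now: 3
Op 4: add_edge(C, F). Edges now: 4
Compute levels (Kahn BFS):
  sources (in-degree 0): C, E
  process C: level=0
    C->A: in-degree(A)=0, level(A)=1, enqueue
    C->D: in-degree(D)=0, level(D)=1, enqueue
    C->F: in-degree(F)=0, level(F)=1, enqueue
  process E: level=0
    E->B: in-degree(B)=0, level(B)=1, enqueue
  process A: level=1
  process D: level=1
  process F: level=1
  process B: level=1
All levels: A:1, B:1, C:0, D:1, E:0, F:1
max level = 1

Answer: 1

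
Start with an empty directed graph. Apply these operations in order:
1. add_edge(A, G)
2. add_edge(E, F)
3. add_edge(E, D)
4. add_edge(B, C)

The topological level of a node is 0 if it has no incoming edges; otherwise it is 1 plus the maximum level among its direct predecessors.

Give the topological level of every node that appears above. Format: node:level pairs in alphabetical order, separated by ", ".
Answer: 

Op 1: add_edge(A, G). Edges now: 1
Op 2: add_edge(E, F). Edges now: 2
Op 3: add_edge(E, D). Edges now: 3
Op 4: add_edge(B, C). Edges now: 4
Compute levels (Kahn BFS):
  sources (in-degree 0): A, B, E
  process A: level=0
    A->G: in-degree(G)=0, level(G)=1, enqueue
  process B: level=0
    B->C: in-degree(C)=0, level(C)=1, enqueue
  process E: level=0
    E->D: in-degree(D)=0, level(D)=1, enqueue
    E->F: in-degree(F)=0, level(F)=1, enqueue
  process G: level=1
  process C: level=1
  process D: level=1
  process F: level=1
All levels: A:0, B:0, C:1, D:1, E:0, F:1, G:1

Answer: A:0, B:0, C:1, D:1, E:0, F:1, G:1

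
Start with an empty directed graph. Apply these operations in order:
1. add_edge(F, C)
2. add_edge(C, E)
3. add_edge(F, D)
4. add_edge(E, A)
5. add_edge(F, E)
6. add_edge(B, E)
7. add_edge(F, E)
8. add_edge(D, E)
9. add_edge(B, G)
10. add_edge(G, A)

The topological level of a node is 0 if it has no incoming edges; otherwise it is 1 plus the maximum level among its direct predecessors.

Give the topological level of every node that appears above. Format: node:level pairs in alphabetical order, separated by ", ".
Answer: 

Op 1: add_edge(F, C). Edges now: 1
Op 2: add_edge(C, E). Edges now: 2
Op 3: add_edge(F, D). Edges now: 3
Op 4: add_edge(E, A). Edges now: 4
Op 5: add_edge(F, E). Edges now: 5
Op 6: add_edge(B, E). Edges now: 6
Op 7: add_edge(F, E) (duplicate, no change). Edges now: 6
Op 8: add_edge(D, E). Edges now: 7
Op 9: add_edge(B, G). Edges now: 8
Op 10: add_edge(G, A). Edges now: 9
Compute levels (Kahn BFS):
  sources (in-degree 0): B, F
  process B: level=0
    B->E: in-degree(E)=3, level(E)>=1
    B->G: in-degree(G)=0, level(G)=1, enqueue
  process F: level=0
    F->C: in-degree(C)=0, level(C)=1, enqueue
    F->D: in-degree(D)=0, level(D)=1, enqueue
    F->E: in-degree(E)=2, level(E)>=1
  process G: level=1
    G->A: in-degree(A)=1, level(A)>=2
  process C: level=1
    C->E: in-degree(E)=1, level(E)>=2
  process D: level=1
    D->E: in-degree(E)=0, level(E)=2, enqueue
  process E: level=2
    E->A: in-degree(A)=0, level(A)=3, enqueue
  process A: level=3
All levels: A:3, B:0, C:1, D:1, E:2, F:0, G:1

Answer: A:3, B:0, C:1, D:1, E:2, F:0, G:1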